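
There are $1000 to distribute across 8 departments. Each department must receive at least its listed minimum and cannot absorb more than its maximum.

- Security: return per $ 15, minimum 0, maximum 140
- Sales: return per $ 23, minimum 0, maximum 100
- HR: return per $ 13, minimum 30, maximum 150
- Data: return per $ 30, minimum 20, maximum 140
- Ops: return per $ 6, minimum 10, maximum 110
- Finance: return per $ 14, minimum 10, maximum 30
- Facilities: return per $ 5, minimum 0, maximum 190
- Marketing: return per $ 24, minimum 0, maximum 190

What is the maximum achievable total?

Meeting every minimum uses 0+0+30+20+10+10+0+0 = 70 $, leaving 930.
Order the departments by return per $: Data 30 > Marketing 24 > Sales 23 > Security 15 > Finance 14 > HR 13 > Ops 6 > Facilities 5.
Give Data 120 more to hit its cap of 140 ; 810 left.
Marketing takes 190 more to reach its cap of 190 ; 620 left.
Sales takes 100 more to reach its cap of 100 ; 520 left.
Security: +140 to 140 (cap) ; 380 left.
Give Finance 20 more to hit its cap of 30 ; 360 left.
HR takes 120 more to reach its cap of 150 ; 240 left.
Ops takes 100 more to reach its cap of 110 ; 140 left.
Facilities: +140 (room for 190) → 140. Pool exhausted.
Total = 15×140 + 23×100 + 13×150 + 30×140 + 6×110 + 14×30 + 5×140 + 24×190 = 16890.

16890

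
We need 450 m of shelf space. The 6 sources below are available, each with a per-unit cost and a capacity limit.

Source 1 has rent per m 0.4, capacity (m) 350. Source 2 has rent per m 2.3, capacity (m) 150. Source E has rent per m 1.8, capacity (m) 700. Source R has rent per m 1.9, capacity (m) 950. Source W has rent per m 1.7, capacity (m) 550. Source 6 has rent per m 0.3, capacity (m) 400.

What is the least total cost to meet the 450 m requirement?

Use sources in increasing cost order.
Take 400 from Source 6 at 0.3 ; need 50 more.
Source 1 at 0.4: take 50 of its 350 ; requirement met.
Source W, Source E, Source R, Source 2: unused.
Cost = 400×0.3 + 50×0.4 = 140.

140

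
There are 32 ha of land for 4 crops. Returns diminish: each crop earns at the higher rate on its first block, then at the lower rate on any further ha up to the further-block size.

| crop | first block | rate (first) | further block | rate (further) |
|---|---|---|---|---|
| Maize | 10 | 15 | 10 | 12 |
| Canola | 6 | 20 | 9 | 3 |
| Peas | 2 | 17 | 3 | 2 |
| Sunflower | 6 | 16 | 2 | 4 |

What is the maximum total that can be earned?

496

Order all 8 blocks by rate: Canola/first 20 > Peas/first 17 > Sunflower/first 16 > Maize/first 15 > Maize/second 12 > Sunflower/second 4 > Canola/second 3 > Peas/second 2.
Canola first at 20: fill all 6 ; 26 left.
Peas/first (17): +2 ; 24 left.
Fill Sunflower first block (6 at 16) ; 18 left.
Maize first at 15: fill all 10 ; 8 left.
Maize second at 12: only 8 left, fill 8.
Total = 20×6 + 17×2 + 16×6 + 15×10 + 12×8 = 496.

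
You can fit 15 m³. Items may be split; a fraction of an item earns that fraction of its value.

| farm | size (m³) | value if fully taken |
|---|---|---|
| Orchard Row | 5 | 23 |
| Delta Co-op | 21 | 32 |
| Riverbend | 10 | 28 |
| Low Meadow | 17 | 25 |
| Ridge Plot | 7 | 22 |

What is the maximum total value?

53.4

Sort by value density: Orchard Row 23/5≈4.6, Ridge Plot 22/7≈3.14, Riverbend 28/10≈2.8, Delta Co-op 32/21≈1.52, Low Meadow 25/17≈1.47.
All 5 m³ of Orchard Row fit (value 23) — 10 remain.
Ridge Plot: take in full, 7 m³ for value 22 — 3 left.
3 m³ left: a 3/10 share of Riverbend gives 28×3/10 = 8.4.
Total value = 53.4.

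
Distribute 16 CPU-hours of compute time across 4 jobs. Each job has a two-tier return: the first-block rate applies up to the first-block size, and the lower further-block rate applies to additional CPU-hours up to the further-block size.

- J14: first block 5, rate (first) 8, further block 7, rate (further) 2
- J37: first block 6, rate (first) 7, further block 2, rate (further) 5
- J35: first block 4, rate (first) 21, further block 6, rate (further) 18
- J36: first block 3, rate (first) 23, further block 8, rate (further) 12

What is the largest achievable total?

Treat each block as its own option and order by rate: J36/tier1 23 > J35/tier1 21 > J35/tier2 18 > J36/tier2 12 > J14/tier1 8 > J37/tier1 7 > J37/tier2 5 > J14/tier2 2.
Fill J36 tier1 block (3 at 23) — 13 left.
Fill J35 tier1 block (4 at 21) — 9 left.
J35 tier2 at 18: fill all 6 — 3 left.
3 remain; put them into J36 tier2 at 12.
Total = 23×3 + 21×4 + 18×6 + 12×3 = 297.

297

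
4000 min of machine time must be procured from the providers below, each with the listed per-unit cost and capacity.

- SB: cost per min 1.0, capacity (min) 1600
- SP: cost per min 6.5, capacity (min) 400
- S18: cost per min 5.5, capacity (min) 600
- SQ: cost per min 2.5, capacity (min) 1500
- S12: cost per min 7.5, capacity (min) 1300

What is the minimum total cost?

10600

Fill from the cheapest provider first.
SB at 1.0: take all 1600 min → 2400 still needed.
SQ (2.5): use full 1500 → 900 min to go.
Take 600 from S18 at 5.5 → need 300 more.
SP (6.5): take the remaining 300 → done.
S12: unused.
Cost = 1600×1.0 + 1500×2.5 + 600×5.5 + 300×6.5 = 10600.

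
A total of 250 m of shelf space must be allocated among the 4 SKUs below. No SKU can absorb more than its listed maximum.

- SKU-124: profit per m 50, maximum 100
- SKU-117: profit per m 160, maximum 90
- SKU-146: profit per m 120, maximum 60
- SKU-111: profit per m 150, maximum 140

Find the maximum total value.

Highest profit per m first: SKU-117 160 > SKU-111 150 > SKU-146 120 > SKU-124 50.
Give SKU-117 90 to hit its cap of 90 ; 160 left.
SKU-111 takes 140 to reach its cap of 140 ; 20 left.
Only 20 left; SKU-146 takes them to reach 20.
Total = 160×90 + 120×20 + 150×140 = 37800.

37800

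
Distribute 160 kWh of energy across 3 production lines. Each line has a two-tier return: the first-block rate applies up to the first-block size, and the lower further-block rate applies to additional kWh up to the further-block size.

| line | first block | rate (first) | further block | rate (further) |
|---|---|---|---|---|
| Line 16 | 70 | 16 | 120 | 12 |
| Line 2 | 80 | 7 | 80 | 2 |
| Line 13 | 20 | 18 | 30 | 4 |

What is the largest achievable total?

2320

Treat each block as its own option and order by rate: Line 13/tier1 18 > Line 16/tier1 16 > Line 16/tier2 12 > Line 2/tier1 7 > Line 13/tier2 4 > Line 2/tier2 2.
Line 13 tier1 at 18: fill all 20 — 140 left.
Line 16/tier1 (16): +70 — 70 left.
Line 16 tier2 at 12: only 70 left, fill 70.
Total = 18×20 + 16×70 + 12×70 = 2320.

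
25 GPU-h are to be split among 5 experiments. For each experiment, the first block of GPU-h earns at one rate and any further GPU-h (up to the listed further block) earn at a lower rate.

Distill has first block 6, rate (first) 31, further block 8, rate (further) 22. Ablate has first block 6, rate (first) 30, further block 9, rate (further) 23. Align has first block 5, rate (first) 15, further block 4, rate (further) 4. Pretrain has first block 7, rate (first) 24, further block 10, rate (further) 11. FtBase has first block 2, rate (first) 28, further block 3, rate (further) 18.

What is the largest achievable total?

682

Order all 10 blocks by rate: Distill/first 31 > Ablate/first 30 > FtBase/first 28 > Pretrain/first 24 > Ablate/second 23 > Distill/second 22 > FtBase/second 18 > Align/first 15 > Pretrain/second 11 > Align/second 4.
Fill Distill first block (6 at 31) — 19 left.
Ablate first at 30: fill all 6 — 13 left.
FtBase first at 28: fill all 2 — 11 left.
Pretrain first at 24: fill all 7 — 4 left.
Ablate second at 23: only 4 left, fill 4.
Total = 31×6 + 30×6 + 28×2 + 24×7 + 23×4 = 682.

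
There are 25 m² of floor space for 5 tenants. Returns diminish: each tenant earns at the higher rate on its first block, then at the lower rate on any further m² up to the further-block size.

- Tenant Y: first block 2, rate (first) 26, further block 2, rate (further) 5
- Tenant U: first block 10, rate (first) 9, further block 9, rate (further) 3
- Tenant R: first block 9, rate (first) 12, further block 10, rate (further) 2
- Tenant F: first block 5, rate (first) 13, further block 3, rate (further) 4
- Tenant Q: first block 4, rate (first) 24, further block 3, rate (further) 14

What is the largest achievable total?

Order all 10 blocks by rate: Tenant Y/first 26 > Tenant Q/first 24 > Tenant Q/second 14 > Tenant F/first 13 > Tenant R/first 12 > Tenant U/first 9 > Tenant Y/second 5 > Tenant F/second 4 > Tenant U/second 3 > Tenant R/second 2.
Tenant Y/first (26): +2 ; 23 left.
Tenant Q/first (24): +4 ; 19 left.
Fill Tenant Q second block (3 at 14) ; 16 left.
Tenant F first at 13: fill all 5 ; 11 left.
Tenant R first at 12: fill all 9 ; 2 left.
2 remain; put them into Tenant U first at 9.
Total = 26×2 + 24×4 + 14×3 + 13×5 + 12×9 + 9×2 = 381.

381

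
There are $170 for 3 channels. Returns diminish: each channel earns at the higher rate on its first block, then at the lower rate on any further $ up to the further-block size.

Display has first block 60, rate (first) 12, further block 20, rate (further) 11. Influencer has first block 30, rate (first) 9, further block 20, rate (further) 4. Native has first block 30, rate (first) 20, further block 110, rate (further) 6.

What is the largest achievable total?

1990

Order all 6 blocks by rate: Native/T1 20 > Display/T1 12 > Display/T2 11 > Influencer/T1 9 > Native/T2 6 > Influencer/T2 4.
Fill Native T1 block (30 at 20) → 140 left.
Fill Display T1 block (60 at 12) → 80 left.
Display/T2 (11): +20 → 60 left.
Fill Influencer T1 block (30 at 9) → 30 left.
30 remain; put them into Native T2 at 6.
Total = 20×30 + 12×60 + 11×20 + 9×30 + 6×30 = 1990.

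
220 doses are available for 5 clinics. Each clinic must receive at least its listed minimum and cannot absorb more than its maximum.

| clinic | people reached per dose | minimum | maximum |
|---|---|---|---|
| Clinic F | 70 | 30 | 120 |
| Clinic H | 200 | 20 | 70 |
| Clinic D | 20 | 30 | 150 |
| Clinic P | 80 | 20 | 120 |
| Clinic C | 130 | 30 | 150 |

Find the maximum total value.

Meeting every minimum uses 30+20+30+20+30 = 130 doses, leaving 90.
Rank by people reached per dose: Clinic H 200 > Clinic C 130 > Clinic P 80 > Clinic F 70 > Clinic D 20.
Give Clinic H 50 more to hit its cap of 70 → 40 left.
Only 40 left; Clinic C takes them to reach 70.
Total = 70×30 + 200×70 + 20×30 + 80×20 + 130×70 = 27400.

27400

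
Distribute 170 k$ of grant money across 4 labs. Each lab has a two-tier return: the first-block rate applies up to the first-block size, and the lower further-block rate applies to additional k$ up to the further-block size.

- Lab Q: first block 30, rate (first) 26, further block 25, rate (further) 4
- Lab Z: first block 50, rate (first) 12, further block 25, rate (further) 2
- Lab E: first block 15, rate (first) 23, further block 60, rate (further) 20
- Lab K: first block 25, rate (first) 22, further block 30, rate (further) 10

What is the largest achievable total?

Treat each block as its own option and order by rate: Lab Q/first 26 > Lab E/first 23 > Lab K/first 22 > Lab E/second 20 > Lab Z/first 12 > Lab K/second 10 > Lab Q/second 4 > Lab Z/second 2.
Lab Q/first (26): +30 ; 140 left.
Fill Lab E first block (15 at 23) ; 125 left.
Lab K/first (22): +25 ; 100 left.
Lab E second at 20: fill all 60 ; 40 left.
40 remain; put them into Lab Z first at 12.
Total = 26×30 + 23×15 + 22×25 + 20×60 + 12×40 = 3355.

3355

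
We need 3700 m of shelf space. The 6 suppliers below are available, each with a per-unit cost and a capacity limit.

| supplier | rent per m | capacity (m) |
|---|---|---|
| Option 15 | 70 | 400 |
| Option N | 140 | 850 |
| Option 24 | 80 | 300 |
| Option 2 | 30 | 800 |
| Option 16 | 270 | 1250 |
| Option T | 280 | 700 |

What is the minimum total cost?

Use suppliers in increasing cost order.
Option 2 at 30: take all 800 m → 2900 still needed.
Option 15 at 70: take all 400 m → 2500 still needed.
Option 24 at 80: take all 300 m → 2200 still needed.
Option N (140): use full 850 → 1350 m to go.
Option 16 at 270: take all 1250 m → 100 still needed.
Option T at 280: take 100 of its 700 → requirement met.
Cost = 800×30 + 400×70 + 300×80 + 850×140 + 1250×270 + 100×280 = 560500.

560500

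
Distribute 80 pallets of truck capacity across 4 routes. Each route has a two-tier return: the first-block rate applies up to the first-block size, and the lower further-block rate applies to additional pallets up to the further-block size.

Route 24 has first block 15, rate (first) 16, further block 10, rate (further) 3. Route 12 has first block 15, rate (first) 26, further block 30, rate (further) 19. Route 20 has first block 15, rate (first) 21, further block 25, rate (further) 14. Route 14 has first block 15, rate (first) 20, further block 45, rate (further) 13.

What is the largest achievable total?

1655

Treat each block as its own option and order by rate: Route 12/first 26 > Route 20/first 21 > Route 14/first 20 > Route 12/second 19 > Route 24/first 16 > Route 20/second 14 > Route 14/second 13 > Route 24/second 3.
Route 12/first (26): +15 — 65 left.
Fill Route 20 first block (15 at 21) — 50 left.
Route 14/first (20): +15 — 35 left.
Route 12/second (19): +30 — 5 left.
5 remain; put them into Route 24 first at 16.
Total = 26×15 + 21×15 + 20×15 + 19×30 + 16×5 = 1655.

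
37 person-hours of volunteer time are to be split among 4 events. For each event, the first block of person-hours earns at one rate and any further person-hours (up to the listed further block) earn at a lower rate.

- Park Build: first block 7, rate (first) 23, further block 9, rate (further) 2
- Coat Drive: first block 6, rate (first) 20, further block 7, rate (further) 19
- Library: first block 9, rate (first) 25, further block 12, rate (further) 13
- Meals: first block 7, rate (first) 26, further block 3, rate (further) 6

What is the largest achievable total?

Treat each block as its own option and order by rate: Meals/first 26 > Library/first 25 > Park Build/first 23 > Coat Drive/first 20 > Coat Drive/second 19 > Library/second 13 > Meals/second 6 > Park Build/second 2.
Meals first at 26: fill all 7 ; 30 left.
Fill Library first block (9 at 25) ; 21 left.
Park Build first at 23: fill all 7 ; 14 left.
Coat Drive first at 20: fill all 6 ; 8 left.
Coat Drive/second (19): +7 ; 1 left.
Library/second: +1 of 12 at 13; pool empty.
Total = 26×7 + 25×9 + 23×7 + 20×6 + 19×7 + 13×1 = 834.

834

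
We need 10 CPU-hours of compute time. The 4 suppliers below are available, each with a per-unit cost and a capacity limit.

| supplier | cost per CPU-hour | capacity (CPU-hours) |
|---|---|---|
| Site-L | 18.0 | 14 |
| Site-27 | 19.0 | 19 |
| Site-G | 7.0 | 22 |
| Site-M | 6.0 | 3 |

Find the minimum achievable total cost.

Cheapest first:
Take 3 from Site-M at 6.0 → need 7 more.
Site-G at 7.0: take 7 of its 22 → requirement met.
Site-L, Site-27: unused.
Cost = 3×6.0 + 7×7.0 = 67.

67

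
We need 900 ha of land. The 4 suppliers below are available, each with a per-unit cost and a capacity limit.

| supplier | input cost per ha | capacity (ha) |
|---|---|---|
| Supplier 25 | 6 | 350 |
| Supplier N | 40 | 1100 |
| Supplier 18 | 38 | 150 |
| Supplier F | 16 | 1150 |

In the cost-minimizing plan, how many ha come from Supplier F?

Cheapest first:
Take 350 from Supplier 25 at 6 → need 550 more.
Take 550 from Supplier F at 16 to finish.
Supplier 18, Supplier N: unused.

550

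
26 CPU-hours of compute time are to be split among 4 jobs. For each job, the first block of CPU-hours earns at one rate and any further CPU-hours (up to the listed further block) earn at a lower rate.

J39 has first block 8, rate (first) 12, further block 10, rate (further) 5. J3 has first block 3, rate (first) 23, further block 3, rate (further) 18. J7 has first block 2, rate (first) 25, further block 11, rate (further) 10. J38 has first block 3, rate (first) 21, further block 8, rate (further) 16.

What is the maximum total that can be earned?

448

Order all 8 blocks by rate: J7/first 25 > J3/first 23 > J38/first 21 > J3/second 18 > J38/second 16 > J39/first 12 > J7/second 10 > J39/second 5.
J7 first at 25: fill all 2 ; 24 left.
J3 first at 23: fill all 3 ; 21 left.
Fill J38 first block (3 at 21) ; 18 left.
J3/second (18): +3 ; 15 left.
J38 second at 16: fill all 8 ; 7 left.
J39/first: +7 of 8 at 12; pool empty.
Total = 25×2 + 23×3 + 21×3 + 18×3 + 16×8 + 12×7 = 448.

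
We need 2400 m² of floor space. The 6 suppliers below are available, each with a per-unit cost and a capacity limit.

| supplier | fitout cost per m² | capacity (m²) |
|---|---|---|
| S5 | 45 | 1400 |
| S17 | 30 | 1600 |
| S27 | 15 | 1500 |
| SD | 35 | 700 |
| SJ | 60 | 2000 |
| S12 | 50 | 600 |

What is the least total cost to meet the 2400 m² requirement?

49500

Fill from the cheapest supplier first.
S27 at 15: take all 1500 m² ; 900 still needed.
Take 900 from S17 at 30 to finish.
SD, S5, S12, SJ: unused.
Cost = 1500×15 + 900×30 = 49500.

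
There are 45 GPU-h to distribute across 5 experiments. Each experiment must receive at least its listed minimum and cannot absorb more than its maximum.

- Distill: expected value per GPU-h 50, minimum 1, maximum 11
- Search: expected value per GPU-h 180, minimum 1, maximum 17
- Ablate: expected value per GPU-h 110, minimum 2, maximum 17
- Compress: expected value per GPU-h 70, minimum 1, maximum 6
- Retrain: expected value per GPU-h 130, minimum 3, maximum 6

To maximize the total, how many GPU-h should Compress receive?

4

Meeting every minimum uses 1+1+2+1+3 = 8 GPU-h, leaving 37.
Rank by expected value per GPU-h: Search 180 > Retrain 130 > Ablate 110 > Compress 70 > Distill 50.
Give Search 16 more to hit its cap of 17 → 21 left.
Retrain takes 3 more to reach its cap of 6 → 18 left.
Ablate: +15 to 17 (cap) → 3 left.
Compress has room for 5 more but only 3 remain, so it gets 4.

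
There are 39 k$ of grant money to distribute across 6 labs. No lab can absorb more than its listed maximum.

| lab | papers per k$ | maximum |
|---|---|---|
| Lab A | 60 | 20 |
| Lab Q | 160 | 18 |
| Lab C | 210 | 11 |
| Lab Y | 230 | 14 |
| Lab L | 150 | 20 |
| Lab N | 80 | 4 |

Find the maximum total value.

7770

Rank by papers per k$: Lab Y 230 > Lab C 210 > Lab Q 160 > Lab L 150 > Lab N 80 > Lab A 60.
Lab Y takes 14 to reach its cap of 14 → 25 left.
Lab C takes 11 to reach its cap of 11 → 14 left.
Only 14 left; Lab Q takes them to reach 14.
Total = 160×14 + 210×11 + 230×14 = 7770.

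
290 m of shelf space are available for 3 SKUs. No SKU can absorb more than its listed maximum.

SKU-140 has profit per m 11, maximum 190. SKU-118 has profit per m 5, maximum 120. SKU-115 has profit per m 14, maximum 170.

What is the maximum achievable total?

3700

Highest profit per m first: SKU-115 14 > SKU-140 11 > SKU-118 5.
SKU-115 takes 170 to reach its cap of 170 → 120 left.
SKU-140: +120 (room for 190) → 120. Pool exhausted.
Total = 11×120 + 14×170 = 3700.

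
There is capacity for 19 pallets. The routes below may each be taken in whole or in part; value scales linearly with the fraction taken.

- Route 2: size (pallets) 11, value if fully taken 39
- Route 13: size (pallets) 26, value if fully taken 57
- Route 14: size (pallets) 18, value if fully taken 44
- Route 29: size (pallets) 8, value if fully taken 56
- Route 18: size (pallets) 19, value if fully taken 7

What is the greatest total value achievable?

95

Rank by value-to-size ratio: Route 29 56/8≈7, Route 2 39/11≈3.55, Route 14 44/18≈2.44, Route 13 57/26≈2.19, Route 18 7/19≈0.368.
All 8 pallets of Route 29 fit (value 56) ; 11 remain.
All 11 pallets of Route 2 fit (value 39) ; 0 remain.
Total value = 95.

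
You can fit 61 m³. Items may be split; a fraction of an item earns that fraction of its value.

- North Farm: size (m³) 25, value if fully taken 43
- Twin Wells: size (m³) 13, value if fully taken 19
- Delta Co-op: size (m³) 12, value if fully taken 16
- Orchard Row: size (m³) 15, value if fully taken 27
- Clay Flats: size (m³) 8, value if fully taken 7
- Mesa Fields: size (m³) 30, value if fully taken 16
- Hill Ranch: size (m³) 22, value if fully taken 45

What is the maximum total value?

Rank by value-to-size ratio: Hill Ranch 45/22≈2.05, Orchard Row 27/15≈1.8, North Farm 43/25≈1.72, Twin Wells 19/13≈1.46, Delta Co-op 16/12≈1.33, Clay Flats 7/8≈0.875, Mesa Fields 16/30≈0.533.
All 22 m³ of Hill Ranch fit (value 45) — 39 remain.
Take all of Orchard Row (15 m³, value 27) — 24 m³ left.
Only 24 m³ remain; take 24/25 of North Farm for value 43×24/25 = 41.28.
Total value = 113.28.

113.28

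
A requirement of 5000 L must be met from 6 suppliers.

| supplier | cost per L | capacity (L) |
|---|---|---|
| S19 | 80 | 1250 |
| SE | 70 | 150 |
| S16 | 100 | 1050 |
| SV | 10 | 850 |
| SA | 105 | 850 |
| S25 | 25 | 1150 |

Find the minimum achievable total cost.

310500

Use suppliers in increasing cost order.
SV at 10: take all 850 L → 4150 still needed.
S25 at 25: take all 1150 L → 3000 still needed.
Take 150 from SE at 70 → need 2850 more.
S19 (80): use full 1250 → 1600 L to go.
S16 (100): use full 1050 → 550 L to go.
SA (105): take the remaining 550 → done.
Cost = 850×10 + 1150×25 + 150×70 + 1250×80 + 1050×100 + 550×105 = 310500.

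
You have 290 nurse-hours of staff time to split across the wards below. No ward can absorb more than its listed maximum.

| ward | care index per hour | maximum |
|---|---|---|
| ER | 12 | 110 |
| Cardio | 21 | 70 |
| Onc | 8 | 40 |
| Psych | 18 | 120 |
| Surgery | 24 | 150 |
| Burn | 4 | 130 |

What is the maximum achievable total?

Order the wards by care index per hour: Surgery 24 > Cardio 21 > Psych 18 > ER 12 > Onc 8 > Burn 4.
Surgery takes 150 to reach its cap of 150 — 140 left.
Cardio takes 70 to reach its cap of 70 — 70 left.
Psych: +70 (room for 120) → 70. Pool exhausted.
Total = 21×70 + 18×70 + 24×150 = 6330.

6330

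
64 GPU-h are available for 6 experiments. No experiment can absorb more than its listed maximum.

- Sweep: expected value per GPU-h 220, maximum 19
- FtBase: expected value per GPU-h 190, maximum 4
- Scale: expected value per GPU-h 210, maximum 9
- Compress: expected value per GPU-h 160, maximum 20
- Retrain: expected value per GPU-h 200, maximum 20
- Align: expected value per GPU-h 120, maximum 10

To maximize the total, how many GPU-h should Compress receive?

12

Highest expected value per GPU-h first: Sweep 220 > Scale 210 > Retrain 200 > FtBase 190 > Compress 160 > Align 120.
Sweep: +19 to 19 (cap) — 45 left.
Scale: +9 to 9 (cap) — 36 left.
Give Retrain 20 to hit its cap of 20 — 16 left.
Give FtBase 4 to hit its cap of 4 — 12 left.
Only 12 left; Compress takes them to reach 12.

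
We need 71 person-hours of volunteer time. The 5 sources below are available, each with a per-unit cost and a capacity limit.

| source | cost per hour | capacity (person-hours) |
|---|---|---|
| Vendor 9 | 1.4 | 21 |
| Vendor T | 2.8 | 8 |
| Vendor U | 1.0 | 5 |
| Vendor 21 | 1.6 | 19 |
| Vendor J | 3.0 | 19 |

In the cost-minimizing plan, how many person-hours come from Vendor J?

Use sources in increasing cost order.
Vendor U at 1.0: take all 5 person-hours — 66 still needed.
Vendor 9 at 1.4: take all 21 person-hours — 45 still needed.
Take 19 from Vendor 21 at 1.6 — need 26 more.
Take 8 from Vendor T at 2.8 — need 18 more.
Take 18 from Vendor J at 3.0 to finish.

18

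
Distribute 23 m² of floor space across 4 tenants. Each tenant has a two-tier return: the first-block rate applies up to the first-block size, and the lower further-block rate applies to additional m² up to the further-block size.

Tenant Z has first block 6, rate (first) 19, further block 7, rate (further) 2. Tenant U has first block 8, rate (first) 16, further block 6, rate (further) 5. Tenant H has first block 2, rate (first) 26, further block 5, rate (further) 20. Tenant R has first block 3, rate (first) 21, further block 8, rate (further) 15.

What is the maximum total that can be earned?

Order all 8 blocks by rate: Tenant H/tier1 26 > Tenant R/tier1 21 > Tenant H/tier2 20 > Tenant Z/tier1 19 > Tenant U/tier1 16 > Tenant R/tier2 15 > Tenant U/tier2 5 > Tenant Z/tier2 2.
Tenant H/tier1 (26): +2 → 21 left.
Tenant R tier1 at 21: fill all 3 → 18 left.
Tenant H/tier2 (20): +5 → 13 left.
Fill Tenant Z tier1 block (6 at 19) → 7 left.
7 remain; put them into Tenant U tier1 at 16.
Total = 26×2 + 21×3 + 20×5 + 19×6 + 16×7 = 441.

441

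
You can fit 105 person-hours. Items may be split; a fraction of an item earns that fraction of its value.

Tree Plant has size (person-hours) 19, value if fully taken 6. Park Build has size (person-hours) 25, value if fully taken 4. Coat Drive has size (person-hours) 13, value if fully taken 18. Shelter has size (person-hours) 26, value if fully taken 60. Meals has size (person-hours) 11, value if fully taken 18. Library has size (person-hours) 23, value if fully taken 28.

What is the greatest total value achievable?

Best value per unit of size first: Shelter 60/26≈2.31, Meals 18/11≈1.64, Coat Drive 18/13≈1.38, Library 28/23≈1.22, Tree Plant 6/19≈0.316, Park Build 4/25≈0.16.
Shelter: take in full, 26 person-hours for value 60 → 79 left.
All 11 person-hours of Meals fit (value 18) → 68 remain.
Take all of Coat Drive (13 person-hours, value 18) → 55 person-hours left.
All 23 person-hours of Library fit (value 28) → 32 remain.
All 19 person-hours of Tree Plant fit (value 6) → 13 remain.
13 person-hours left: a 13/25 share of Park Build gives 4×13/25 = 2.08.
Total value = 132.08.

132.08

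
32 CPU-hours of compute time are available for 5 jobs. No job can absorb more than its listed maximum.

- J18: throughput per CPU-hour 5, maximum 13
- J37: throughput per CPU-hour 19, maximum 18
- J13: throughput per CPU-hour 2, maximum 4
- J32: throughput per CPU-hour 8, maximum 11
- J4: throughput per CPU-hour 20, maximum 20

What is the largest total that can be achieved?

628

Highest throughput per CPU-hour first: J4 20 > J37 19 > J32 8 > J18 5 > J13 2.
J4 takes 20 to reach its cap of 20 — 12 left.
Only 12 left; J37 takes them to reach 12.
Total = 19×12 + 20×20 = 628.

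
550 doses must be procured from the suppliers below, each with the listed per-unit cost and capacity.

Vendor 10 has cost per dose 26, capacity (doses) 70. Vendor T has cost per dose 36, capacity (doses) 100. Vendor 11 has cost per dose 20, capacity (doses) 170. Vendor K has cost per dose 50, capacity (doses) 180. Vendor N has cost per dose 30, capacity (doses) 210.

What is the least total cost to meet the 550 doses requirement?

Use suppliers in increasing cost order.
Vendor 11 at 20: take all 170 doses — 380 still needed.
Take 70 from Vendor 10 at 26 — need 310 more.
Vendor N (30): use full 210 — 100 doses to go.
Take 100 from Vendor T at 36 — need 0 more.
Vendor K: unused.
Cost = 170×20 + 70×26 + 210×30 + 100×36 = 15120.

15120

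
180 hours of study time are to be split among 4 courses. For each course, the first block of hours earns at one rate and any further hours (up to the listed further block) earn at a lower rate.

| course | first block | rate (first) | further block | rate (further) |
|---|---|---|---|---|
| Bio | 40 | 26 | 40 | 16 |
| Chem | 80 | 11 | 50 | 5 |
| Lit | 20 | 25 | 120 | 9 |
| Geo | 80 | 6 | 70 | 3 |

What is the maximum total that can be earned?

3060

Rank every tier by rate: Bio/tier1 26 > Lit/tier1 25 > Bio/tier2 16 > Chem/tier1 11 > Lit/tier2 9 > Geo/tier1 6 > Chem/tier2 5 > Geo/tier2 3.
Bio/tier1 (26): +40 — 140 left.
Lit/tier1 (25): +20 — 120 left.
Bio/tier2 (16): +40 — 80 left.
Chem/tier1 (11): +80 — 0 left.
Total = 26×40 + 25×20 + 16×40 + 11×80 = 3060.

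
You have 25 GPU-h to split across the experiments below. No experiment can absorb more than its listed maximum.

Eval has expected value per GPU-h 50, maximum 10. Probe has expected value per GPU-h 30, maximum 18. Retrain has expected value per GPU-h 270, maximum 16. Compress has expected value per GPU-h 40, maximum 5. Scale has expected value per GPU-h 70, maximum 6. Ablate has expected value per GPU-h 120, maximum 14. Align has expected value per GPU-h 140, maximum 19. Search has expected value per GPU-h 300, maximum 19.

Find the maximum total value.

7320

Rank by expected value per GPU-h: Search 300 > Retrain 270 > Align 140 > Ablate 120 > Scale 70 > Eval 50 > Compress 40 > Probe 30.
Search: +19 to 19 (cap) ; 6 left.
Only 6 left; Retrain takes them to reach 6.
Total = 270×6 + 300×19 = 7320.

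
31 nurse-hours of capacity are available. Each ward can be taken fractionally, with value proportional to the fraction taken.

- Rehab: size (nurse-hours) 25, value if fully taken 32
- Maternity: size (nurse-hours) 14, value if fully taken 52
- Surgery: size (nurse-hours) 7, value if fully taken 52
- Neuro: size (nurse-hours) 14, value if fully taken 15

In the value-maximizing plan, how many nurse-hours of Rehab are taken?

10

Rank by value-to-size ratio: Surgery 52/7≈7.43, Maternity 52/14≈3.71, Rehab 32/25≈1.28, Neuro 15/14≈1.07.
Surgery: take in full, 7 nurse-hours for value 52 ; 24 left.
All 14 nurse-hours of Maternity fit (value 52) ; 10 remain.
Only 10 nurse-hours remain; take 10/25 of Rehab for value 32×10/25 = 12.8.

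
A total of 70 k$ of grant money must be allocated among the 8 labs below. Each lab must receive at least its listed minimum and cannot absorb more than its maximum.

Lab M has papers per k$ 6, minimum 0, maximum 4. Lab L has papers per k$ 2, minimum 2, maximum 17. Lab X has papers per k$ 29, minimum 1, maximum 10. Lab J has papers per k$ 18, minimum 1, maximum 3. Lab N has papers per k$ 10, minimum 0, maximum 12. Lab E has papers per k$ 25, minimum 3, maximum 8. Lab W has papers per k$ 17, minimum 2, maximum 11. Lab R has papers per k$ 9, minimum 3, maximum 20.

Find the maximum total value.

Meeting every minimum uses 0+2+1+1+0+3+2+3 = 12 k$, leaving 58.
Highest papers per k$ first: Lab X 29 > Lab E 25 > Lab J 18 > Lab W 17 > Lab N 10 > Lab R 9 > Lab M 6 > Lab L 2.
Lab X: +9 to 10 (cap) → 49 left.
Give Lab E 5 more to hit its cap of 8 → 44 left.
Give Lab J 2 more to hit its cap of 3 → 42 left.
Lab W takes 9 more to reach its cap of 11 → 33 left.
Give Lab N 12 more to hit its cap of 12 → 21 left.
Lab R takes 17 more to reach its cap of 20 → 4 left.
Give Lab M 4 more to hit its cap of 4 → 0 left.
Total = 6×4 + 2×2 + 29×10 + 18×3 + 10×12 + 25×8 + 17×11 + 9×20 = 1059.

1059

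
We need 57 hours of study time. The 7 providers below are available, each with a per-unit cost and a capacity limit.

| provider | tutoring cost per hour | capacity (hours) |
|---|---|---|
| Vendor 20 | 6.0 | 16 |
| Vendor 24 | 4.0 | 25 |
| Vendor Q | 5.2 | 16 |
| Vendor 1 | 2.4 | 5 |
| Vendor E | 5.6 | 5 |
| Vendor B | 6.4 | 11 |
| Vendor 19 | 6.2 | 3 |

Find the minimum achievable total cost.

259.2

Fill from the cheapest provider first.
Vendor 1 (2.4): use full 5 — 52 hours to go.
Vendor 24 (4.0): use full 25 — 27 hours to go.
Vendor Q at 5.2: take all 16 hours — 11 still needed.
Vendor E (5.6): use full 5 — 6 hours to go.
Vendor 20 at 6.0: take 6 of its 16 — requirement met.
Vendor 19, Vendor B: unused.
Cost = 5×2.4 + 25×4.0 + 16×5.2 + 5×5.6 + 6×6.0 = 259.2.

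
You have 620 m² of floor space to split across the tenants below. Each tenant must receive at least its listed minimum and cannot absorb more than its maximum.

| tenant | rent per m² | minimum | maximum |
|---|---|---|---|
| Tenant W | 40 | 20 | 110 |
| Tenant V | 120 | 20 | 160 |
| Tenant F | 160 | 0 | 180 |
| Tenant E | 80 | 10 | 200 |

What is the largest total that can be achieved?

67200

Meeting every minimum uses 20+20+0+10 = 50 m², leaving 570.
Rank by rent per m²: Tenant F 160 > Tenant V 120 > Tenant E 80 > Tenant W 40.
Tenant F: +180 to 180 (cap) → 390 left.
Give Tenant V 140 more to hit its cap of 160 → 250 left.
Tenant E: +190 to 200 (cap) → 60 left.
Only 60 left; Tenant W takes them to reach 80.
Total = 40×80 + 120×160 + 160×180 + 80×200 = 67200.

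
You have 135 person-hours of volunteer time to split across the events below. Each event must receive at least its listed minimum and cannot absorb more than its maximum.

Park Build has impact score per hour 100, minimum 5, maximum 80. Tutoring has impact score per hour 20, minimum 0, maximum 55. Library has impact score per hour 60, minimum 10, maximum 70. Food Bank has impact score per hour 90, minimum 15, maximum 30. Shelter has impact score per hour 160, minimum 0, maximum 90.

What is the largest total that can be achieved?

Meeting every minimum uses 5+0+10+15+0 = 30 person-hours, leaving 105.
Order the events by impact score per hour: Shelter 160 > Park Build 100 > Food Bank 90 > Library 60 > Tutoring 20.
Give Shelter 90 more to hit its cap of 90 ; 15 left.
Only 15 left; Park Build takes them to reach 20.
Total = 100×20 + 60×10 + 90×15 + 160×90 = 18350.

18350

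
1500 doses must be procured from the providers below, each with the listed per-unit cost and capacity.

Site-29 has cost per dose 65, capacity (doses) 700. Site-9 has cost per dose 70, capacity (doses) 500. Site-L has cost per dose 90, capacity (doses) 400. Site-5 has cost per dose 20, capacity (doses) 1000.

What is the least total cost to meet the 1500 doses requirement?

52500

Fill from the cheapest provider first.
Site-5 (20): use full 1000 — 500 doses to go.
Site-29 at 65: take 500 of its 700 — requirement met.
Site-9, Site-L: unused.
Cost = 1000×20 + 500×65 = 52500.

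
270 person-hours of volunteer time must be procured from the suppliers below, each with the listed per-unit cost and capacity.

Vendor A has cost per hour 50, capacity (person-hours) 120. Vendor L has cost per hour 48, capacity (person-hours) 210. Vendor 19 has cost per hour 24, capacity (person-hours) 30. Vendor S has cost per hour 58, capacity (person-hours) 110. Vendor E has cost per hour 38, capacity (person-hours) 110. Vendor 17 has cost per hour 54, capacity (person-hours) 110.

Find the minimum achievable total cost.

11140

Cheapest first:
Vendor 19 (24): use full 30 — 240 person-hours to go.
Vendor E (38): use full 110 — 130 person-hours to go.
Take 130 from Vendor L at 48 to finish.
Vendor A, Vendor 17, Vendor S: unused.
Cost = 30×24 + 110×38 + 130×48 = 11140.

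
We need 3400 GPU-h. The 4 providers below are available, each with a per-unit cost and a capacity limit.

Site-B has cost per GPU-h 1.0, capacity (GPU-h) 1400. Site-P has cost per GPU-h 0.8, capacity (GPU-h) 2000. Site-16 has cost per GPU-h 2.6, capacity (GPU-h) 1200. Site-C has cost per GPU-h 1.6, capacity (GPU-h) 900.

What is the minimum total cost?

Use providers in increasing cost order.
Take 2000 from Site-P at 0.8 → need 1400 more.
Site-B at 1.0: take all 1400 GPU-h → 0 still needed.
Site-C, Site-16: unused.
Cost = 2000×0.8 + 1400×1.0 = 3000.

3000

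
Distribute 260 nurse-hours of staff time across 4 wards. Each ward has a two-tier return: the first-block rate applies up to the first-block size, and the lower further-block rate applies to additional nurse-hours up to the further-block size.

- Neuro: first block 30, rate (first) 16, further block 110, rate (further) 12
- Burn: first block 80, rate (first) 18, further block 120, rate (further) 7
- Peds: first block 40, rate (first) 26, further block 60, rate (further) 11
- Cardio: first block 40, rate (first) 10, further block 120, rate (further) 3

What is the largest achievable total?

Treat each block as its own option and order by rate: Peds/first 26 > Burn/first 18 > Neuro/first 16 > Neuro/second 12 > Peds/second 11 > Cardio/first 10 > Burn/second 7 > Cardio/second 3.
Fill Peds first block (40 at 26) — 220 left.
Burn/first (18): +80 — 140 left.
Neuro first at 16: fill all 30 — 110 left.
Fill Neuro second block (110 at 12) — 0 left.
Total = 26×40 + 18×80 + 16×30 + 12×110 = 4280.

4280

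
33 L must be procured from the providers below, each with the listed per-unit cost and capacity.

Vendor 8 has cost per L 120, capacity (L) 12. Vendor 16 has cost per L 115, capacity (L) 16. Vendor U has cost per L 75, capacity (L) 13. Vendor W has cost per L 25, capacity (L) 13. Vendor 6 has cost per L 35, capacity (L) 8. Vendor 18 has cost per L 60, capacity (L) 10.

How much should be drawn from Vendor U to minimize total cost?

Fill from the cheapest provider first.
Vendor W (25): use full 13 — 20 L to go.
Take 8 from Vendor 6 at 35 — need 12 more.
Take 10 from Vendor 18 at 60 — need 2 more.
Vendor U (75): take the remaining 2 — done.
Vendor 16, Vendor 8: unused.

2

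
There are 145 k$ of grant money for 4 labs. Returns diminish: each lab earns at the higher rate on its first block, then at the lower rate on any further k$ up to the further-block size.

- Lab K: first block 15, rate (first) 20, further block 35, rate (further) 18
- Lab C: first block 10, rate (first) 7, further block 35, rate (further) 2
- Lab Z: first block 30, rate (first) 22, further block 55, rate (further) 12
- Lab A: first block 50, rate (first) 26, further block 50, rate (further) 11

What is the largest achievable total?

Treat each block as its own option and order by rate: Lab A/tier1 26 > Lab Z/tier1 22 > Lab K/tier1 20 > Lab K/tier2 18 > Lab Z/tier2 12 > Lab A/tier2 11 > Lab C/tier1 7 > Lab C/tier2 2.
Lab A tier1 at 26: fill all 50 → 95 left.
Fill Lab Z tier1 block (30 at 22) → 65 left.
Lab K tier1 at 20: fill all 15 → 50 left.
Lab K/tier2 (18): +35 → 15 left.
Lab Z/tier2: +15 of 55 at 12; pool empty.
Total = 26×50 + 22×30 + 20×15 + 18×35 + 12×15 = 3070.

3070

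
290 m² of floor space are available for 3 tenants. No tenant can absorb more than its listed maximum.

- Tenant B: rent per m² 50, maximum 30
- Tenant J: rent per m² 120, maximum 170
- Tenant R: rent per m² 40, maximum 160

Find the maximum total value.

25500

Highest rent per m² first: Tenant J 120 > Tenant B 50 > Tenant R 40.
Give Tenant J 170 to hit its cap of 170 — 120 left.
Tenant B: +30 to 30 (cap) — 90 left.
Only 90 left; Tenant R takes them to reach 90.
Total = 50×30 + 120×170 + 40×90 = 25500.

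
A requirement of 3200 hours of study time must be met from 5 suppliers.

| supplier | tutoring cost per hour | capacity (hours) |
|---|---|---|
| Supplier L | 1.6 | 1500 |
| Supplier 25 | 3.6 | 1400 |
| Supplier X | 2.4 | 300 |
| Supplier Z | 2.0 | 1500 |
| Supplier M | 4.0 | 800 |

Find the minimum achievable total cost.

Fill from the cheapest supplier first.
Supplier L at 1.6: take all 1500 hours ; 1700 still needed.
Take 1500 from Supplier Z at 2.0 ; need 200 more.
Supplier X at 2.4: take 200 of its 300 ; requirement met.
Supplier 25, Supplier M: unused.
Cost = 1500×1.6 + 1500×2.0 + 200×2.4 = 5880.

5880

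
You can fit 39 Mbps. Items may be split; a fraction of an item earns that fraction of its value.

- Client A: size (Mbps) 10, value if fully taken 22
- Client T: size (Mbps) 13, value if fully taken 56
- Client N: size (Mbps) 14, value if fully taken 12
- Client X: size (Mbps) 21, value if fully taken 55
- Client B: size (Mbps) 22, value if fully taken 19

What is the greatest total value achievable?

Best value per unit of size first: Client T 56/13≈4.31, Client X 55/21≈2.62, Client A 22/10≈2.2, Client B 19/22≈0.864, Client N 12/14≈0.857.
Client T: take in full, 13 Mbps for value 56 — 26 left.
Take all of Client X (21 Mbps, value 55) — 5 Mbps left.
Only 5 Mbps remain; take 5/10 of Client A for value 22×5/10 = 11.
Total value = 122.

122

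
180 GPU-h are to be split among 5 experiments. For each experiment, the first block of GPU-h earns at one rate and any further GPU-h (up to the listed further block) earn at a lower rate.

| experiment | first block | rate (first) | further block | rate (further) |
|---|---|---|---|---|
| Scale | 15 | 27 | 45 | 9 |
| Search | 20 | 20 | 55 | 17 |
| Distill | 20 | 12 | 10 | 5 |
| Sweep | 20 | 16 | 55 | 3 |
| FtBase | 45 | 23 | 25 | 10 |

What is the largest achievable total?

3385

Rank every tier by rate: Scale/tier1 27 > FtBase/tier1 23 > Search/tier1 20 > Search/tier2 17 > Sweep/tier1 16 > Distill/tier1 12 > FtBase/tier2 10 > Scale/tier2 9 > Distill/tier2 5 > Sweep/tier2 3.
Fill Scale tier1 block (15 at 27) ; 165 left.
FtBase tier1 at 23: fill all 45 ; 120 left.
Search tier1 at 20: fill all 20 ; 100 left.
Search tier2 at 17: fill all 55 ; 45 left.
Fill Sweep tier1 block (20 at 16) ; 25 left.
Distill tier1 at 12: fill all 20 ; 5 left.
FtBase/tier2: +5 of 25 at 10; pool empty.
Total = 27×15 + 23×45 + 20×20 + 17×55 + 16×20 + 12×20 + 10×5 = 3385.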